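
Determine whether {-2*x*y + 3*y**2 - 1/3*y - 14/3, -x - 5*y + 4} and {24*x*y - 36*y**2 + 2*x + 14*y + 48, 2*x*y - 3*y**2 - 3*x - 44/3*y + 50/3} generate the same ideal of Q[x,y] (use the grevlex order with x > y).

Since reduced Gröbner bases are canonical representatives of ideals under a given ordering, it suffices to compute and compare them.
Buchberger on the first generating set:
f_1 = -2*x*y + 3*y**2 - 1/3*y - 14/3, LT = x*y.
f_2 = -x - 5*y + 4, LT = x.

S(f_1,f_2): lcm = x*y. S = -13/2*y**2 + 25/6*y + 7/3.
  leading term y**2: no divisor's leading term divides it; move -13/2*y**2 to the remainder.
  leading term y: no divisor's leading term divides it; move 25/6*y to the remainder.
  leading term 1: no divisor's leading term divides it; move 7/3 to the remainder.
  remainder -13/2*y**2 + 25/6*y + 7/3 ≠ 0; add g_3 = -13/2*y**2 + 25/6*y + 7/3 to the basis.

The other S-polynomials (S(f_1,g_3), S(f_2,g_3)) all reduce to 0 modulo the current basis, so we have a Gröbner basis.
Inter-reduce: drop elements whose leading term is divisible by another's, tail-reduce, and make monic.
Reduced Gröbner basis: {y**2 - 25/39*y - 14/39, x + 5*y - 4}.

Buchberger on the second generating set:
h_1 = 24*x*y - 36*y**2 + 2*x + 14*y + 48, LT = x*y.
h_2 = 2*x*y - 3*y**2 - 3*x - 44/3*y + 50/3, LT = x*y.

S(h_1,h_2): lcm = x*y. S = 19/12*x + 95/12*y - 19/3.
  leading term x: no divisor's leading term divides it; move 19/12*x to the remainder.
  leading term y: no divisor's leading term divides it; move 95/12*y to the remainder.
  leading term 1: no divisor's leading term divides it; move -19/3 to the remainder.
  remainder 19/12*x + 95/12*y - 19/3 ≠ 0; add k_3 = 19/12*x + 95/12*y - 19/3 to the basis.

S(h_1,k_3): lcm = x*y. S = -13/2*y**2 + 1/12*x + 55/12*y + 2.
  leading term y**2: no divisor's leading term divides it; move -13/2*y**2 to the remainder.
  leading term x: subtract (1/19)·k_3 from 1/12*x + 55/12*y + 2 → 25/6*y + 7/3
  leading term y: no divisor's leading term divides it; move 25/6*y to the remainder.
  leading term 1: no divisor's leading term divides it; move 7/3 to the remainder.
  remainder -13/2*y**2 + 25/6*y + 7/3 ≠ 0; add k_4 = -13/2*y**2 + 25/6*y + 7/3 to the basis.

The other S-polynomials (S(h_2,k_3), S(h_1,k_4), S(h_2,k_4), S(k_3,k_4)) all reduce to 0 modulo the current basis, so we have a Gröbner basis.
Inter-reduce: drop elements whose leading term is divisible by another's, tail-reduce, and make monic.
Reduced Gröbner basis: {y**2 - 25/39*y - 14/39, x + 5*y - 4}.

The two bases agree; hence the ideals are identical.

Yes, the ideals are equal.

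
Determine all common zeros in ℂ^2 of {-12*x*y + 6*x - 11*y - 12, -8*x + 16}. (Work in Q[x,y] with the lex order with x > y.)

{(2, 0)}

Compute a lex Gröbner basis by Buchberger's algorithm.
f_1 = -12*x*y + 6*x - 11*y - 12, LT = x*y.
f_2 = -8*x + 16, LT = x.

S(f_1,f_2): lcm = x*y. S = -1/2*x + 35/12*y + 1.
  leading term x: subtract (1/16)·f_2 from -1/2*x + 35/12*y + 1 → 35/12*y
  leading term y: no divisor's leading term divides it; move 35/12*y to the remainder.
  remainder 35/12*y ≠ 0; add h_3 = 35/12*y to the basis.

The other S-polynomials (S(f_1,h_3), S(f_2,h_3)) all reduce to 0 modulo the current basis, so we have a Gröbner basis.
Inter-reduce: drop elements whose leading term is divisible by another's, tail-reduce, and make monic.
Reduced Gröbner basis: {x - 2, y}.

A lex Gröbner basis eliminates variables successively. Here y depends only on y, with roots {0}; lifting each root through the earlier basis elements recovers the full solutions.
  y = 0: the earlier basis element becomes x - 2 = 0, giving x = 2 — point (2, 0).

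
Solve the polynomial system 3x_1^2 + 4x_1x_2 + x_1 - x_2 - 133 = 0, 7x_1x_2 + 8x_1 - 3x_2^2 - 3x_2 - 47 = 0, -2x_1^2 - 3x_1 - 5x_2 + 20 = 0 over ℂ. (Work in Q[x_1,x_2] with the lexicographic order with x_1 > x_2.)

{(-5, -3)}

Compute a lex Gröbner basis by Buchberger's algorithm.
f_1 = 3x_1^2 + 4x_1x_2 + x_1 - x_2 - 133, LT = x_1^2.
f_2 = 7x_1x_2 + 8x_1 - 3x_2^2 - 3x_2 - 47, LT = x_1x_2.
f_3 = -2x_1^2 - 3x_1 - 5x_2 + 20, LT = x_1^2.

S(f_1,f_2): lcm = x_1^2x_2. S = -8/7x_1^2 + 37/21x_1x_2^2 + 16/21x_1x_2 + 47/7x_1 - 1/3x_2^2 - 133/3x_2.
  leading term x_1^2: subtract (-8/21)·f_1 from -8/7x_1^2 + 37/21x_1x_2^2 + 16/21x_1x_2 + 47/7x_1 - 1/3x_2^2 - 133/3x_2 → 37/21x_1x_2^2 + 16/7x_1x_2 + 149/21x_1 - 1/3x_2^2 - 313/7x_2 - 152/3
  leading term x_1x_2^2: subtract (37/147x_2)·f_2 from 37/21x_1x_2^2 + 16/7x_1x_2 + 149/21x_1 - 1/3x_2^2 - 313/7x_2 - 152/3 → 40/147x_1x_2 + 149/21x_1 + 37/49x_2^3 + 62/147x_2^2 - 4834/147x_2 - 152/3
  leading term x_1x_2: subtract (40/1029)·f_2 from 40/147x_1x_2 + 149/21x_1 + 37/49x_2^3 + 62/147x_2^2 - 4834/147x_2 - 152/3 → 2327/343x_1 + 37/49x_2^3 + 554/1029x_2^2 - 33718/1029x_2 - 16752/343
  leading term x_1: no divisor's leading term divides it; move 2327/343x_1 to the remainder.
  leading term x_2^3: no divisor's leading term divides it; move 37/49x_2^3 to the remainder.
  leading term x_2^2: no divisor's leading term divides it; move 554/1029x_2^2 to the remainder.
  leading term x_2: no divisor's leading term divides it; move -33718/1029x_2 to the remainder.
  leading term 1: no divisor's leading term divides it; move -16752/343 to the remainder.
  remainder 2327/343x_1 + 37/49x_2^3 + 554/1029x_2^2 - 33718/1029x_2 - 16752/343 ≠ 0; add h_4 = 2327/343x_1 + 37/49x_2^3 + 554/1029x_2^2 - 33718/1029x_2 - 16752/343 to the basis.

S(f_1,f_3): lcm = x_1^2. S = 4/3x_1x_2 - 7/6x_1 - 17/6x_2 - 103/3.
  leading term x_1x_2: subtract (4/21)·f_2 from 4/3x_1x_2 - 7/6x_1 - 17/6x_2 - 103/3 → -113/42x_1 + 4/7x_2^2 - 95/42x_2 - 533/21
  leading term x_1: subtract (-5537/13962)·h_4 from -113/42x_1 + 4/7x_2^2 - 95/42x_2 - 533/21 → 4181/13962x_2^3 + 16439/20943x_2^2 - 639047/41886x_2 - 312397/6981
  leading term x_2^3: no divisor's leading term divides it; move 4181/13962x_2^3 to the remainder.
  leading term x_2^2: no divisor's leading term divides it; move 16439/20943x_2^2 to the remainder.
  leading term x_2: no divisor's leading term divides it; move -639047/41886x_2 to the remainder.
  leading term 1: no divisor's leading term divides it; move -312397/6981 to the remainder.
  remainder 4181/13962x_2^3 + 16439/20943x_2^2 - 639047/41886x_2 - 312397/6981 ≠ 0; add h_5 = 4181/13962x_2^3 + 16439/20943x_2^2 - 639047/41886x_2 - 312397/6981 to the basis.

S(f_2,f_3): lcm = x_1^2x_2. S = 8/7x_1^2 - 3/7x_1x_2^2 - 27/14x_1x_2 - 47/7x_1 - 5/2x_2^2 + 10x_2.
  leading term x_1^2: subtract (8/21)·f_1 from 8/7x_1^2 - 3/7x_1x_2^2 - 27/14x_1x_2 - 47/7x_1 - 5/2x_2^2 + 10x_2 → -3/7x_1x_2^2 - 145/42x_1x_2 - 149/21x_1 - 5/2x_2^2 + 218/21x_2 + 152/3
  leading term x_1x_2^2: subtract (-3/49x_2)·f_2 from -3/7x_1x_2^2 - 145/42x_1x_2 - 149/21x_1 - 5/2x_2^2 + 218/21x_2 + 152/3 → -871/294x_1x_2 - 149/21x_1 - 9/49x_2^3 - 263/98x_2^2 + 1103/147x_2 + 152/3
  leading term x_1x_2: subtract (-871/2058)·f_2 from -871/294x_1x_2 - 149/21x_1 - 9/49x_2^3 - 263/98x_2^2 + 1103/147x_2 + 152/3 → -3817/1029x_1 - 9/49x_2^3 - 1356/343x_2^2 + 12829/2058x_2 + 63335/2058
  leading term x_1: subtract (-3817/6981)·h_4 from -3817/1029x_1 - 9/49x_2^3 - 1356/343x_2^2 + 12829/2058x_2 + 63335/2058 → 1600/6981x_2^3 - 76630/20943x_2^2 - 489341/41886x_2 + 56839/13962
  leading term x_2^3: subtract (3200/4181)·h_5 from 1600/6981x_2^3 - 76630/20943x_2^2 - 489341/41886x_2 + 56839/13962 → -17810/4181x_2^2 - 47/8362x_2 + 320439/8362
  leading term x_2^2: no divisor's leading term divides it; move -17810/4181x_2^2 to the remainder.
  leading term x_2: no divisor's leading term divides it; move -47/8362x_2 to the remainder.
  leading term 1: no divisor's leading term divides it; move 320439/8362 to the remainder.
  remainder -17810/4181x_2^2 - 47/8362x_2 + 320439/8362 ≠ 0; add h_6 = -17810/4181x_2^2 - 47/8362x_2 + 320439/8362 to the basis.

S(f_2,h_5): lcm = x_1x_2^3. S = -129802/87801x_1x_2^2 + 639047/12543x_1x_2 + 624794/4181x_1 - 3/7x_2^4 - 3/7x_2^3 - 47/7x_2^2.
  leading term x_1x_2^2: subtract (-129802/614607x_2)·f_2 from -129802/87801x_1x_2^2 + 639047/12543x_1x_2 + 624794/4181x_1 - 3/7x_2^4 - 3/7x_2^3 - 47/7x_2^2 → 32351719/614607x_1x_2 + 624794/4181x_1 - 3/7x_2^4 - 217603/204869x_2^3 - 1505351/204869x_2^2 - 6100694/614607x_2
  leading term x_1x_2: subtract (32351719/4302249)·f_2 from 32351719/614607x_1x_2 + 624794/4181x_1 - 3/7x_2^4 - 217603/204869x_2^3 - 1505351/204869x_2^2 - 6100694/614607x_2 → 384099274/4302249x_1 - 3/7x_2^4 - 217603/204869x_2^3 + 21814262/1434083x_2^2 + 1468927/116277x_2 + 1520530793/4302249
  leading term x_1: subtract (165062/12543)·h_4 from 384099274/4302249x_1 - 3/7x_2^4 - 217603/204869x_2^3 + 21814262/1434083x_2^2 + 1468927/116277x_2 + 1520530793/4302249 → -3/7x_2^4 - 965729/87801x_2^3 + 2140490/263403x_2^2 + 16701491/37629x_2 + 87462233/87801
  leading term x_2^4: subtract (-41886/29267x_2)·h_5 from -3/7x_2^4 - 965729/87801x_2^3 + 2140490/263403x_2^2 + 16701491/37629x_2 + 87462233/87801 → -23435/2373x_2^3 - 3610933/263403x_2^2 + 100040999/263403x_2 + 87462233/87801
  leading term x_2^3: subtract (-109066490/3307171)·h_5 from -23435/2373x_2^3 - 3610933/263403x_2^2 + 100040999/263403x_2 + 87462233/87801 → 40273389/3307171x_2^2 - 11025326/89383x_2 - 226610241/472453
  leading term x_2^2: subtract (-3097953/1083670)·h_6 from 40273389/3307171x_2^2 - 11025326/89383x_2 - 226610241/472453 → -1413265681/11455940x_2 - 4239797043/11455940
  leading term x_2: no divisor's leading term divides it; move -1413265681/11455940x_2 to the remainder.
  leading term 1: no divisor's leading term divides it; move -4239797043/11455940 to the remainder.
  remainder -1413265681/11455940x_2 - 4239797043/11455940 ≠ 0; add h_7 = -1413265681/11455940x_2 - 4239797043/11455940 to the basis.

The other S-polynomials (S(f_1,h_4), S(f_2,h_4), S(f_3,h_4), S(f_1,h_5), S(f_3,h_5), S(h_4,h_5), S(f_1,h_6), S(f_2,h_6), S(f_3,h_6), S(h_4,h_6), S(h_5,h_6), S(f_1,h_7), S(f_2,h_7), S(f_3,h_7), S(h_4,h_7), S(h_5,h_7), S(h_6,h_7)) all reduce to 0 modulo the current basis, so we have a Gröbner basis.
Inter-reduce: drop elements whose leading term is divisible by another's, tail-reduce, and make monic.
Reduced Gröbner basis: {x_1 + 5, x_2 + 3}.

A lex Gröbner basis eliminates variables successively. Here x_2 + 3 depends only on x_2, with roots {-3}; lifting each root through the earlier basis elements recovers the full solutions.
  x_2 = -3: the earlier basis element becomes x_1 + 5 = 0, giving x_1 = -5 — point (-5, -3).
Substituting each solution back into the original system confirms all equations vanish.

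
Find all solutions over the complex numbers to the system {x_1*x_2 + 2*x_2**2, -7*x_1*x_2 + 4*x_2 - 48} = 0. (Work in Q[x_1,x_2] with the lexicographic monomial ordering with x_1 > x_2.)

{(4, -2), (-24/7, 12/7)}

Compute a lex Gröbner basis by Buchberger's algorithm.
f_1 = x_1*x_2 + 2*x_2**2, LT = x_1*x_2.
f_2 = -7*x_1*x_2 + 4*x_2 - 48, LT = x_1*x_2.

S(f_1,f_2): lcm = x_1*x_2. S = 2*x_2**2 + 4/7*x_2 - 48/7.
  reduce S modulo (f_1, f_2):
  remainder 2*x_2**2 + 4/7*x_2 - 48/7 ≠ 0; add h_3 = 2*x_2**2 + 4/7*x_2 - 48/7 to the basis.

S(f_1,h_3): lcm = x_1*x_2**2. S = -2/7*x_1*x_2 + 24/7*x_1 + 2*x_2**3.
  reduce S modulo (f_1, f_2, h_3):
  remainder 24/7*x_1 + 48/7*x_2 ≠ 0; add h_4 = 24/7*x_1 + 48/7*x_2 to the basis.

The other S-polynomials (S(f_2,h_3), S(f_1,h_4), S(f_2,h_4), S(h_3,h_4)) all reduce to 0 modulo the current basis, so we have a Gröbner basis.
Inter-reduce: drop elements whose leading term is divisible by another's, tail-reduce, and make monic.
Reduced Gröbner basis: {x_1 + 2*x_2, x_2**2 + 2/7*x_2 - 24/7}.

The lex basis is triangular: the last element involves only x_2. Solving x_2**2 + 2/7*x_2 - 24/7 = 0 gives x_2 ∈ {-2, 12/7}; substituting each value into the earlier elements determines the remaining variables.
  x_2 = -2: the earlier basis element becomes x_1 - 4 = 0, giving x_1 = 4 — point (4, -2).
  x_2 = 12/7: the earlier basis element becomes x_1 + 24/7 = 0, giving x_1 = -24/7 — point (-24/7, 12/7).
Zero-dimensionality of the ideal guarantees finitely many solutions over ℂ.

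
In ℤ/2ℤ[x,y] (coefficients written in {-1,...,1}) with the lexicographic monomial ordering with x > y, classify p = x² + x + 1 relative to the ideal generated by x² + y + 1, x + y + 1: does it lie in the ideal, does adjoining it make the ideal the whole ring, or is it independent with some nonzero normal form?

Adjoining x² + x + 1 makes the ideal the whole ring: the system is inconsistent.

First compute the reduced Gröbner basis of I by Buchberger's algorithm.
f_1 = x² + y + 1, LT = x².
f_2 = x + y + 1, LT = x.

S(f_1,f_2): lcm = x². S = xy + x + y + 1.
  reduce S modulo (f_1, f_2):
  remainder y² + y ≠ 0; add h_3 = y² + y to the basis.

The other S-polynomials (S(f_1,h_3), S(f_2,h_3)) all reduce to 0 modulo the current basis, so we have a Gröbner basis.
Inter-reduce: drop elements whose leading term is divisible by another's, tail-reduce, and make monic.
Reduced Gröbner basis: {x + y + 1, y² + y}.
Label its elements g_1 = x + y + 1, g_2 = y² + y.

Reduce p = x² + x + 1 modulo G:
  leading term x²: subtract (x)·g_1 from x² + x + 1 → xy + 1
  leading term xy: subtract (y)·g_1 from xy + 1 → y² + y + 1
  leading term y²: subtract (1)·g_2 from y² + y + 1 → 1
  leading term 1: no divisor's leading term divides it; move 1 to the remainder.
  normal form = 1.
The normal form is nonzero, so p ∉ I. Since p minus its normal form lies in I, I + (p) = I + (r) where r = 1; decide whether this ideal is the whole ring.
Here r = 1 is a nonzero constant, hence a unit: 1 ∈ I + (p), the Gröbner basis of I + (p) is {1}, and the enlarged system has no common solution — adjoining p is inconsistent.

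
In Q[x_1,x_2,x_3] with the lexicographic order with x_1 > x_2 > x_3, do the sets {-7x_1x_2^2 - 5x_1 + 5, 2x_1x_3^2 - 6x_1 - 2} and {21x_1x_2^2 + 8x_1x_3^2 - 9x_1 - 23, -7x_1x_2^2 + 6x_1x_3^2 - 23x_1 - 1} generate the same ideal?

For a fixed monomial order, each ideal has a unique reduced Gröbner basis; comparing bases decides equality.
Buchberger on the first generating set:
f_1 = -7x_1x_2^2 - 5x_1 + 5, LT = x_1x_2^2.
f_2 = 2x_1x_3^2 - 6x_1 - 2, LT = x_1x_3^2.

S(f_1,f_2): lcm = x_1x_2^2x_3^2. S = 3x_1x_2^2 + 5/7x_1x_3^2 + x_2^2 - 5/7x_3^2.
  leading term x_1x_2^2: subtract (-3/7)·f_1 from 3x_1x_2^2 + 5/7x_1x_3^2 + x_2^2 - 5/7x_3^2 → 5/7x_1x_3^2 - 15/7x_1 + x_2^2 - 5/7x_3^2 + 15/7
  leading term x_1x_3^2: subtract (5/14)·f_2 from 5/7x_1x_3^2 - 15/7x_1 + x_2^2 - 5/7x_3^2 + 15/7 → x_2^2 - 5/7x_3^2 + 20/7
  leading term x_2^2: no divisor's leading term divides it; move x_2^2 to the remainder.
  leading term x_3^2: no divisor's leading term divides it; move -5/7x_3^2 to the remainder.
  leading term 1: no divisor's leading term divides it; move 20/7 to the remainder.
  remainder x_2^2 - 5/7x_3^2 + 20/7 ≠ 0; add g_3 = x_2^2 - 5/7x_3^2 + 20/7 to the basis.

The other S-polynomials (S(f_1,g_3), S(f_2,g_3)) all reduce to 0 modulo the current basis, so we have a Gröbner basis.
Inter-reduce: drop elements whose leading term is divisible by another's, tail-reduce, and make monic.
Reduced Gröbner basis: {x_1x_3^2 - 3x_1 - 1, x_2^2 - 5/7x_3^2 + 20/7}.

Buchberger on the second generating set:
h_1 = 21x_1x_2^2 + 8x_1x_3^2 - 9x_1 - 23, LT = x_1x_2^2.
h_2 = -7x_1x_2^2 + 6x_1x_3^2 - 23x_1 - 1, LT = x_1x_2^2.

S(h_1,h_2): lcm = x_1x_2^2. S = 26/21x_1x_3^2 - 26/7x_1 - 26/21.
  leading term x_1x_3^2: no divisor's leading term divides it; move 26/21x_1x_3^2 to the remainder.
  leading term x_1: no divisor's leading term divides it; move -26/7x_1 to the remainder.
  leading term 1: no divisor's leading term divides it; move -26/21 to the remainder.
  remainder 26/21x_1x_3^2 - 26/7x_1 - 26/21 ≠ 0; add k_3 = 26/21x_1x_3^2 - 26/7x_1 - 26/21 to the basis.

S(h_1,k_3): lcm = x_1x_2^2x_3^2. S = 3x_1x_2^2 + 8/21x_1x_3^4 - 3/7x_1x_3^2 + x_2^2 - 23/21x_3^2.
  leading term x_1x_2^2: subtract (1/7)·h_1 from 3x_1x_2^2 + 8/21x_1x_3^4 - 3/7x_1x_3^2 + x_2^2 - 23/21x_3^2 → 8/21x_1x_3^4 - 11/7x_1x_3^2 + 9/7x_1 + x_2^2 - 23/21x_3^2 + 23/7
  leading term x_1x_3^4: subtract (4/13x_3^2)·k_3 from 8/21x_1x_3^4 - 11/7x_1x_3^2 + 9/7x_1 + x_2^2 - 23/21x_3^2 + 23/7 → -3/7x_1x_3^2 + 9/7x_1 + x_2^2 - 5/7x_3^2 + 23/7
  leading term x_1x_3^2: subtract (-9/26)·k_3 from -3/7x_1x_3^2 + 9/7x_1 + x_2^2 - 5/7x_3^2 + 23/7 → x_2^2 - 5/7x_3^2 + 20/7
  leading term x_2^2: no divisor's leading term divides it; move x_2^2 to the remainder.
  leading term x_3^2: no divisor's leading term divides it; move -5/7x_3^2 to the remainder.
  leading term 1: no divisor's leading term divides it; move 20/7 to the remainder.
  remainder x_2^2 - 5/7x_3^2 + 20/7 ≠ 0; add k_4 = x_2^2 - 5/7x_3^2 + 20/7 to the basis.

The other S-polynomials (S(h_2,k_3), S(h_1,k_4), S(h_2,k_4), S(k_3,k_4)) all reduce to 0 modulo the current basis, so we have a Gröbner basis.
Inter-reduce: drop elements whose leading term is divisible by another's, tail-reduce, and make monic.
Reduced Gröbner basis: {x_1x_3^2 - 3x_1 - 1, x_2^2 - 5/7x_3^2 + 20/7}.

The two bases agree; hence the ideals are identical.

Yes, the ideals are equal.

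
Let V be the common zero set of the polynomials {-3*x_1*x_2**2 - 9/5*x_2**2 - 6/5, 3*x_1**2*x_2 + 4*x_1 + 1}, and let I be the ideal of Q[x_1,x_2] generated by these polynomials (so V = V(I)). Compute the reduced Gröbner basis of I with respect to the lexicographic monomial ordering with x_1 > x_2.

G = {x_1 - 3*x_2**3 + 269/90*x_2**2 - 17/6*x_2 + 173/45, x_2**4 - 35/27*x_2**3 + 4/3*x_2**2 - 40/27*x_2 + 4/9}

f_1 = -3*x_1*x_2**2 - 9/5*x_2**2 - 6/5, LT = x_1*x_2**2.
f_2 = 3*x_1**2*x_2 + 4*x_1 + 1, LT = x_1**2*x_2.

S(f_1,f_2): lcm = x_1**2*x_2**2. S = 3/5*x_1*x_2**2 - 4/3*x_1*x_2 + 2/5*x_1 - 1/3*x_2.
  leading term x_1*x_2**2: subtract (-1/5)·f_1 from 3/5*x_1*x_2**2 - 4/3*x_1*x_2 + 2/5*x_1 - 1/3*x_2 → -4/3*x_1*x_2 + 2/5*x_1 - 9/25*x_2**2 - 1/3*x_2 - 6/25
  leading term x_1*x_2: no divisor's leading term divides it; move -4/3*x_1*x_2 to the remainder.
  leading term x_1: no divisor's leading term divides it; move 2/5*x_1 to the remainder.
  leading term x_2**2: no divisor's leading term divides it; move -9/25*x_2**2 to the remainder.
  leading term x_2: no divisor's leading term divides it; move -1/3*x_2 to the remainder.
  leading term 1: no divisor's leading term divides it; move -6/25 to the remainder.
  remainder -4/3*x_1*x_2 + 2/5*x_1 - 9/25*x_2**2 - 1/3*x_2 - 6/25 ≠ 0; add g_3 = -4/3*x_1*x_2 + 2/5*x_1 - 9/25*x_2**2 - 1/3*x_2 - 6/25 to the basis.

S(f_1,g_3): lcm = x_1*x_2**2. S = 3/10*x_1*x_2 - 27/100*x_2**3 + 7/20*x_2**2 - 9/50*x_2 + 2/5.
  leading term x_1*x_2: subtract (-9/40)·g_3 from 3/10*x_1*x_2 - 27/100*x_2**3 + 7/20*x_2**2 - 9/50*x_2 + 2/5 → 9/100*x_1 - 27/100*x_2**3 + 269/1000*x_2**2 - 51/200*x_2 + 173/500
  leading term x_1: no divisor's leading term divides it; move 9/100*x_1 to the remainder.
  leading term x_2**3: no divisor's leading term divides it; move -27/100*x_2**3 to the remainder.
  leading term x_2**2: no divisor's leading term divides it; move 269/1000*x_2**2 to the remainder.
  leading term x_2: no divisor's leading term divides it; move -51/200*x_2 to the remainder.
  leading term 1: no divisor's leading term divides it; move 173/500 to the remainder.
  remainder 9/100*x_1 - 27/100*x_2**3 + 269/1000*x_2**2 - 51/200*x_2 + 173/500 ≠ 0; add g_4 = 9/100*x_1 - 27/100*x_2**3 + 269/1000*x_2**2 - 51/200*x_2 + 173/500 to the basis.

S(f_1,g_4): lcm = x_1*x_2**2. S = 3*x_2**5 - 269/90*x_2**4 + 17/6*x_2**3 - 146/45*x_2**2 + 2/5.
  leading term x_2**5: no divisor's leading term divides it; move 3*x_2**5 to the remainder.
  leading term x_2**4: no divisor's leading term divides it; move -269/90*x_2**4 to the remainder.
  leading term x_2**3: no divisor's leading term divides it; move 17/6*x_2**3 to the remainder.
  leading term x_2**2: no divisor's leading term divides it; move -146/45*x_2**2 to the remainder.
  leading term 1: no divisor's leading term divides it; move 2/5 to the remainder.
  remainder 3*x_2**5 - 269/90*x_2**4 + 17/6*x_2**3 - 146/45*x_2**2 + 2/5 ≠ 0; add g_5 = 3*x_2**5 - 269/90*x_2**4 + 17/6*x_2**3 - 146/45*x_2**2 + 2/5 to the basis.

S(f_2,g_4): lcm = x_1**2*x_2. S = 3*x_1*x_2**4 - 269/90*x_1*x_2**3 + 17/6*x_1*x_2**2 - 173/45*x_1*x_2 + 4/3*x_1 + 1/3.
  leading term x_1*x_2**4: subtract (-x_2**2)·f_1 from 3*x_1*x_2**4 - 269/90*x_1*x_2**3 + 17/6*x_1*x_2**2 - 173/45*x_1*x_2 + 4/3*x_1 + 1/3 → -269/90*x_1*x_2**3 + 17/6*x_1*x_2**2 - 173/45*x_1*x_2 + 4/3*x_1 - 9/5*x_2**4 - 6/5*x_2**2 + 1/3
  leading term x_1*x_2**3: subtract (269/270*x_2)·f_1 from -269/90*x_1*x_2**3 + 17/6*x_1*x_2**2 - 173/45*x_1*x_2 + 4/3*x_1 - 9/5*x_2**4 - 6/5*x_2**2 + 1/3 → 17/6*x_1*x_2**2 - 173/45*x_1*x_2 + 4/3*x_1 - 9/5*x_2**4 + 269/150*x_2**3 - 6/5*x_2**2 + 269/225*x_2 + 1/3
  leading term x_1*x_2**2: subtract (-17/18)·f_1 from 17/6*x_1*x_2**2 - 173/45*x_1*x_2 + 4/3*x_1 - 9/5*x_2**4 + 269/150*x_2**3 - 6/5*x_2**2 + 269/225*x_2 + 1/3 → -173/45*x_1*x_2 + 4/3*x_1 - 9/5*x_2**4 + 269/150*x_2**3 - 29/10*x_2**2 + 269/225*x_2 - 4/5
  leading term x_1*x_2: subtract (173/60)·g_3 from -173/45*x_1*x_2 + 4/3*x_1 - 9/5*x_2**4 + 269/150*x_2**3 - 29/10*x_2**2 + 269/225*x_2 - 4/5 → 9/50*x_1 - 9/5*x_2**4 + 269/150*x_2**3 - 931/500*x_2**2 + 647/300*x_2 - 27/250
  leading term x_1: subtract (2)·g_4 from 9/50*x_1 - 9/5*x_2**4 + 269/150*x_2**3 - 931/500*x_2**2 + 647/300*x_2 - 27/250 → -9/5*x_2**4 + 7/3*x_2**3 - 12/5*x_2**2 + 8/3*x_2 - 4/5
  leading term x_2**4: no divisor's leading term divides it; move -9/5*x_2**4 to the remainder.
  leading term x_2**3: no divisor's leading term divides it; move 7/3*x_2**3 to the remainder.
  leading term x_2**2: no divisor's leading term divides it; move -12/5*x_2**2 to the remainder.
  leading term x_2: no divisor's leading term divides it; move 8/3*x_2 to the remainder.
  leading term 1: no divisor's leading term divides it; move -4/5 to the remainder.
  remainder -9/5*x_2**4 + 7/3*x_2**3 - 12/5*x_2**2 + 8/3*x_2 - 4/5 ≠ 0; add g_6 = -9/5*x_2**4 + 7/3*x_2**3 - 12/5*x_2**2 + 8/3*x_2 - 4/5 to the basis.

The other S-polynomials (S(f_2,g_3), S(g_3,g_4), S(f_1,g_5), S(f_2,g_5), S(g_3,g_5), S(g_4,g_5), S(f_1,g_6), S(f_2,g_6), S(g_3,g_6), S(g_4,g_6), S(g_5,g_6)) all reduce to 0 modulo the current basis, so we have a Gröbner basis.
Inter-reduce: drop elements whose leading term is divisible by another's, tail-reduce, and make monic.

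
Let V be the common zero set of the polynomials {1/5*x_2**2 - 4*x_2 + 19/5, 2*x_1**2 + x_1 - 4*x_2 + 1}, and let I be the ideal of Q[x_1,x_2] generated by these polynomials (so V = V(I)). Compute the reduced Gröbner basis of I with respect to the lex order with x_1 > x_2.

G = {x_1**2 + 1/2*x_1 - 2*x_2 + 1/2, x_2**2 - 20*x_2 + 19}

f_1 = 1/5*x_2**2 - 4*x_2 + 19/5, LT = x_2**2.
f_2 = 2*x_1**2 + x_1 - 4*x_2 + 1, LT = x_1**2.

The S-polynomials (S(f_1,f_2)) all reduce to 0 modulo the current basis, so we have a Gröbner basis.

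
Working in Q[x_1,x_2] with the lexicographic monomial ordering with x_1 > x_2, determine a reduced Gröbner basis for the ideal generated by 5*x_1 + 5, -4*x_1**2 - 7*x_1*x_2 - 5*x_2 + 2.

The reduced Gröbner basis is the canonical form of the ideal for this ordering.

f_1 = 5*x_1 + 5, LT = x_1.
f_2 = -4*x_1**2 - 7*x_1*x_2 - 5*x_2 + 2, LT = x_1**2.

S(f_1,f_2): lcm = x_1**2. S = -7/4*x_1*x_2 + x_1 - 5/4*x_2 + 1/2.
  reduce S modulo (f_1, f_2):
  remainder 1/2*x_2 - 1/2 ≠ 0; add g_3 = 1/2*x_2 - 1/2 to the basis.

The other S-polynomials (S(f_1,g_3), S(f_2,g_3)) all reduce to 0 modulo the current basis, so we have a Gröbner basis.
Inter-reduce: drop elements whose leading term is divisible by another's, tail-reduce, and make monic.

G = {x_1 + 1, x_2 - 1}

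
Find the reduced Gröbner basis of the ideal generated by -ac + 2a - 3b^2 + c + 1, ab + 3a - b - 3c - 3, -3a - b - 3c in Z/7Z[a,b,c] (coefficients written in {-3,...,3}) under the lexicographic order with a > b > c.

G = {a + 2c^2 + 2c, b + c^2 - 3c, c^4 - 2c^3 - 2c^2 + c + 2}

f_1 = -ac + 2a - 3b^2 + c + 1, LT = ac.
f_2 = ab + 3a - b - 3c - 3, LT = ab.
f_3 = -3a - b - 3c, LT = a.

S(f_1,f_2): lcm = abc. S = -2ab - 3ac + 3b^3 - b + 3c^2 + 3c.
  leading term ab: subtract (-2)·f_2 from -2ab - 3ac + 3b^3 - b + 3c^2 + 3c → -3ac - a + 3b^3 - 3b + 3c^2 - 3c + 1
  leading term ac: subtract (3)·f_1 from -3ac - a + 3b^3 - 3b + 3c^2 - 3c + 1 → 3b^3 + 2b^2 - 3b + 3c^2 + c - 2
  leading term b^3: no divisor's leading term divides it; move 3b^3 to the remainder.
  leading term b^2: no divisor's leading term divides it; move 2b^2 to the remainder.
  leading term b: no divisor's leading term divides it; move -3b to the remainder.
  leading term c^2: no divisor's leading term divides it; move 3c^2 to the remainder.
  leading term c: no divisor's leading term divides it; move c to the remainder.
  leading term 1: no divisor's leading term divides it; move -2 to the remainder.
  remainder 3b^3 + 2b^2 - 3b + 3c^2 + c - 2 ≠ 0; add g_4 = 3b^3 + 2b^2 - 3b + 3c^2 + c - 2 to the basis.

S(f_1,f_3): lcm = ac. S = -2a + 3b^2 + 2bc - c^2 - c - 1.
  leading term a: subtract (3)·f_3 from -2a + 3b^2 + 2bc - c^2 - c - 1 → 3b^2 + 2bc + 3b - c^2 + c - 1
  leading term b^2: no divisor's leading term divides it; move 3b^2 to the remainder.
  leading term bc: no divisor's leading term divides it; move 2bc to the remainder.
  leading term b: no divisor's leading term divides it; move 3b to the remainder.
  leading term c^2: no divisor's leading term divides it; move -c^2 to the remainder.
  leading term c: no divisor's leading term divides it; move c to the remainder.
  leading term 1: no divisor's leading term divides it; move -1 to the remainder.
  remainder 3b^2 + 2bc + 3b - c^2 + c - 1 ≠ 0; add g_5 = 3b^2 + 2bc + 3b - c^2 + c - 1 to the basis.

S(f_2,f_3): lcm = ab. S = 3a + 2b^2 - bc - b - 3c - 3.
  leading term a: subtract (-1)·f_3 from 3a + 2b^2 - bc - b - 3c - 3 → 2b^2 - bc - 2b + c - 3
  leading term b^2: subtract (3)·g_5 from 2b^2 - bc - 2b + c - 3 → 3b + 3c^2 - 2c
  leading term b: no divisor's leading term divides it; move 3b to the remainder.
  leading term c^2: no divisor's leading term divides it; move 3c^2 to the remainder.
  leading term c: no divisor's leading term divides it; move -2c to the remainder.
  remainder 3b + 3c^2 - 2c ≠ 0; add g_6 = 3b + 3c^2 - 2c to the basis.

S(f_2,g_5): lcm = ab^2. S = -3abc + 2ab - 2ac^2 + 2ac - 2a - b^2 - 3bc - 3b.
  leading term abc: subtract (3b)·f_1 from -3abc + 2ab - 2ac^2 + 2ac - 2a - b^2 - 3bc - 3b → 3ab - 2ac^2 + 2ac - 2a + 2b^3 - b^2 + bc + b
  leading term ab: subtract (3)·f_2 from 3ab - 2ac^2 + 2ac - 2a + 2b^3 - b^2 + bc + b → -2ac^2 + 2ac + 3a + 2b^3 - b^2 + bc - 3b + 2c + 2
  leading term ac^2: subtract (2c)·f_1 from -2ac^2 + 2ac + 3a + 2b^3 - b^2 + bc - 3b + 2c + 2 → -2ac + 3a + 2b^3 - b^2c - b^2 + bc - 3b - 2c^2 + 2
  leading term ac: subtract (2)·f_1 from -2ac + 3a + 2b^3 - b^2c - b^2 + bc - 3b - 2c^2 + 2 → -a + 2b^3 - b^2c - 2b^2 + bc - 3b - 2c^2 - 2c
  leading term a: subtract (-2)·f_3 from -a + 2b^3 - b^2c - 2b^2 + bc - 3b - 2c^2 - 2c → 2b^3 - b^2c - 2b^2 + bc + 2b - 2c^2 - c
  leading term b^3: subtract (3)·g_4 from 2b^3 - b^2c - 2b^2 + bc + 2b - 2c^2 - c → -b^2c - b^2 + bc - 3b + 3c^2 + 3c - 1
  leading term b^2c: subtract (2c)·g_5 from -b^2c - b^2 + bc - 3b + 3c^2 + 3c - 1 → -b^2 + 3bc^2 + 2bc - 3b + 2c^3 + c^2 - 2c - 1
  leading term b^2: subtract (2)·g_5 from -b^2 + 3bc^2 + 2bc - 3b + 2c^3 + c^2 - 2c - 1 → 3bc^2 - 2bc - 2b + 2c^3 + 3c^2 + 3c + 1
  leading term bc^2: subtract (c^2)·g_6 from 3bc^2 - 2bc - 2b + 2c^3 + 3c^2 + 3c + 1 → -2bc - 2b - 3c^4 - 3c^3 + 3c^2 + 3c + 1
  leading term bc: subtract (-3c)·g_6 from -2bc - 2b - 3c^4 - 3c^3 + 3c^2 + 3c + 1 → -2b - 3c^4 - c^3 - 3c^2 + 3c + 1
  leading term b: subtract (-3)·g_6 from -2b - 3c^4 - c^3 - 3c^2 + 3c + 1 → -3c^4 - c^3 - c^2 - 3c + 1
  leading term c^4: no divisor's leading term divides it; move -3c^4 to the remainder.
  leading term c^3: no divisor's leading term divides it; move -c^3 to the remainder.
  leading term c^2: no divisor's leading term divides it; move -c^2 to the remainder.
  leading term c: no divisor's leading term divides it; move -3c to the remainder.
  leading term 1: no divisor's leading term divides it; move 1 to the remainder.
  remainder -3c^4 - c^3 - c^2 - 3c + 1 ≠ 0; add g_7 = -3c^4 - c^3 - c^2 - 3c + 1 to the basis.

The other S-polynomials (S(f_1,g_4), S(f_2,g_4), S(f_3,g_4), S(f_1,g_5), S(f_3,g_5), S(g_4,g_5), S(f_1,g_6), S(f_2,g_6), S(f_3,g_6), S(g_4,g_6), S(g_5,g_6), S(f_1,g_7), S(f_2,g_7), S(f_3,g_7), S(g_4,g_7), S(g_5,g_7), S(g_6,g_7)) all reduce to 0 modulo the current basis, so we have a Gröbner basis.
Inter-reduce: drop elements whose leading term is divisible by another's, tail-reduce, and make monic.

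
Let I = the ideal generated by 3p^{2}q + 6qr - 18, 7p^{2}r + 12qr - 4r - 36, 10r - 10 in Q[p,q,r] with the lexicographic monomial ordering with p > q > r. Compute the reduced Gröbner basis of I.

G = {p^{2} + \tfrac{12}{7}q - \tfrac{40}{7}, q^{2} - \tfrac{9}{2}q + \tfrac{7}{2}, r - 1}

Buchberger's algorithm terminates because the ascending chain of leading-term ideals stabilizes.

f_1 = 3p^{2}q + 6qr - 18, LT = p^{2}q.
f_2 = 7p^{2}r + 12qr - 4r - 36, LT = p^{2}r.
f_3 = 10r - 10, LT = r.

S(f_1,f_2): lcm = p^{2}qr. S = -\tfrac{12}{7}q^{2}r + 2qr^{2} + \tfrac{4}{7}qr + \tfrac{36}{7}q - 6r.
  leading term q^{2}r: subtract (-\tfrac{6}{35}q^{2})·f_3 from -\tfrac{12}{7}q^{2}r + 2qr^{2} + \tfrac{4}{7}qr + \tfrac{36}{7}q - 6r → -\tfrac{12}{7}q^{2} + 2qr^{2} + \tfrac{4}{7}qr + \tfrac{36}{7}q - 6r
  leading term q^{2}: no divisor's leading term divides it; move -\tfrac{12}{7}q^{2} to the remainder.
  leading term qr^{2}: subtract (\tfrac{1}{5}qr)·f_3 from 2qr^{2} + \tfrac{4}{7}qr + \tfrac{36}{7}q - 6r → \tfrac{18}{7}qr + \tfrac{36}{7}q - 6r
  leading term qr: subtract (\tfrac{9}{35}q)·f_3 from \tfrac{18}{7}qr + \tfrac{36}{7}q - 6r → \tfrac{54}{7}q - 6r
  leading term q: no divisor's leading term divides it; move \tfrac{54}{7}q to the remainder.
  leading term r: subtract (-\tfrac{3}{5})·f_3 from -6r → -6
  leading term 1: no divisor's leading term divides it; move -6 to the remainder.
  remainder -\tfrac{12}{7}q^{2} + \tfrac{54}{7}q - 6 ≠ 0; add g_4 = -\tfrac{12}{7}q^{2} + \tfrac{54}{7}q - 6 to the basis.

S(f_2,f_3): lcm = p^{2}r. S = p^{2} + \tfrac{12}{7}qr - \tfrac{4}{7}r - \tfrac{36}{7}.
  leading term p^{2}: no divisor's leading term divides it; move p^{2} to the remainder.
  leading term qr: subtract (\tfrac{6}{35}q)·f_3 from \tfrac{12}{7}qr - \tfrac{4}{7}r - \tfrac{36}{7} → \tfrac{12}{7}q - \tfrac{4}{7}r - \tfrac{36}{7}
  leading term q: no divisor's leading term divides it; move \tfrac{12}{7}q to the remainder.
  leading term r: subtract (-\tfrac{2}{35})·f_3 from -\tfrac{4}{7}r - \tfrac{36}{7} → -\tfrac{40}{7}
  leading term 1: no divisor's leading term divides it; move -\tfrac{40}{7} to the remainder.
  remainder p^{2} + \tfrac{12}{7}q - \tfrac{40}{7} ≠ 0; add g_5 = p^{2} + \tfrac{12}{7}q - \tfrac{40}{7} to the basis.

The other S-polynomials (S(f_1,f_3), S(f_1,g_4), S(f_2,g_4), S(f_3,g_4), S(f_1,g_5), S(f_2,g_5), S(f_3,g_5), S(g_4,g_5)) all reduce to 0 modulo the current basis, so we have a Gröbner basis.
Inter-reduce: drop elements whose leading term is divisible by another's, tail-reduce, and make monic.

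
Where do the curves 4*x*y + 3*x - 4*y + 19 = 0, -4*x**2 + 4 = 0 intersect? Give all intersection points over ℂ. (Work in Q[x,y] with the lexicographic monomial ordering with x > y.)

{(-1, 2)}

Compute a lex Gröbner basis by Buchberger's algorithm.
f_1 = 4*x*y + 3*x - 4*y + 19, LT = x*y.
f_2 = -4*x**2 + 4, LT = x**2.

S(f_1,f_2): lcm = x**2*y. S = 3/4*x**2 - x*y + 19/4*x + y.
  leading term x**2: subtract (-3/16)·f_2 from 3/4*x**2 - x*y + 19/4*x + y → -x*y + 19/4*x + y + 3/4
  leading term x*y: subtract (-1/4)·f_1 from -x*y + 19/4*x + y + 3/4 → 11/2*x + 11/2
  leading term x: no divisor's leading term divides it; move 11/2*x to the remainder.
  leading term 1: no divisor's leading term divides it; move 11/2 to the remainder.
  remainder 11/2*x + 11/2 ≠ 0; add h_3 = 11/2*x + 11/2 to the basis.

S(f_1,h_3): lcm = x*y. S = 3/4*x - 2*y + 19/4.
  leading term x: subtract (3/22)·h_3 from 3/4*x - 2*y + 19/4 → -2*y + 4
  leading term y: no divisor's leading term divides it; move -2*y to the remainder.
  leading term 1: no divisor's leading term divides it; move 4 to the remainder.
  remainder -2*y + 4 ≠ 0; add h_4 = -2*y + 4 to the basis.

The other S-polynomials (S(f_2,h_3), S(f_1,h_4), S(f_2,h_4), S(h_3,h_4)) all reduce to 0 modulo the current basis, so we have a Gröbner basis.
Inter-reduce: drop elements whose leading term is divisible by another's, tail-reduce, and make monic.
Reduced Gröbner basis: {x + 1, y - 2}.

A lex Gröbner basis eliminates variables successively. Here y - 2 depends only on y, with roots {2}; lifting each root through the earlier basis elements recovers the full solutions.
  y = 2: the earlier basis element becomes x + 1 = 0, giving x = -1 — point (-1, 2).
Each listed point satisfies every original equation (direct substitution).
This is the nonlinear analogue of row-reducing a linear system.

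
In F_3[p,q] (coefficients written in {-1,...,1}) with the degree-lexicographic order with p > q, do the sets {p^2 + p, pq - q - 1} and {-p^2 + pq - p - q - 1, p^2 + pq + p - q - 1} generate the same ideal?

Yes, the ideals are equal.

Since reduced Gröbner bases are canonical representatives of ideals under a given ordering, it suffices to compute and compare them.
Buchberger on the first generating set:
f_1 = p^2 + p, LT = p^2.
f_2 = pq - q - 1, LT = pq.

S(f_1,f_2): lcm = p^2q. S = -pq + p.
  reduce S modulo (f_1, f_2):
  remainder p - q - 1 ≠ 0; add g_3 = p - q - 1 to the basis.

S(f_2,g_3): lcm = pq. S = q^2 - 1.
  reduce S modulo (f_1, f_2, g_3):
  remainder q^2 - 1 ≠ 0; add g_4 = q^2 - 1 to the basis.

The other S-polynomials (S(f_1,g_3), S(f_1,g_4), S(f_2,g_4), S(g_3,g_4)) all reduce to 0 modulo the current basis, so we have a Gröbner basis.
Inter-reduce: drop elements whose leading term is divisible by another's, tail-reduce, and make monic.
Reduced Gröbner basis: {q^2 - 1, p - q - 1}.

Buchberger on the second generating set:
h_1 = -p^2 + pq - p - q - 1, LT = p^2.
h_2 = p^2 + pq + p - q - 1, LT = p^2.

S(h_1,h_2): lcm = p^2. S = pq - q - 1.
  reduce S modulo (h_1, h_2):
  remainder pq - q - 1 ≠ 0; add k_3 = pq - q - 1 to the basis.

S(h_1,k_3): lcm = p^2q. S = -pq^2 - pq + q^2 + p + q.
  reduce S modulo (h_1, h_2, k_3):
  remainder p - q - 1 ≠ 0; add k_4 = p - q - 1 to the basis.

S(k_3,k_4): lcm = pq. S = q^2 - 1.
  reduce S modulo (h_1, h_2, k_3, k_4):
  remainder q^2 - 1 ≠ 0; add k_5 = q^2 - 1 to the basis.

The other S-polynomials (S(h_2,k_3), S(h_1,k_4), S(h_2,k_4), S(h_1,k_5), S(h_2,k_5), S(k_3,k_5), S(k_4,k_5)) all reduce to 0 modulo the current basis, so we have a Gröbner basis.
Inter-reduce: drop elements whose leading term is divisible by another's, tail-reduce, and make monic.
Reduced Gröbner basis: {q^2 - 1, p - q - 1}.

Same reduced basis, so the two generating sets span the same ideal.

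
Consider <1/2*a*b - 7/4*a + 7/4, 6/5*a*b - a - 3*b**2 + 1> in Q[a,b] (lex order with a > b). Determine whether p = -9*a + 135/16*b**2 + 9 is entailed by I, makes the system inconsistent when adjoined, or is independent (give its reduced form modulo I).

First compute the reduced Gröbner basis of I by Buchberger's algorithm.
f_1 = 1/2*a*b - 7/4*a + 7/4, LT = a*b.
f_2 = 6/5*a*b - a - 3*b**2 + 1, LT = a*b.

S(f_1,f_2): lcm = a*b. S = -8/3*a + 5/2*b**2 + 8/3.
  leading term a: no divisor's leading term divides it; move -8/3*a to the remainder.
  leading term b**2: no divisor's leading term divides it; move 5/2*b**2 to the remainder.
  leading term 1: no divisor's leading term divides it; move 8/3 to the remainder.
  remainder -8/3*a + 5/2*b**2 + 8/3 ≠ 0; add h_3 = -8/3*a + 5/2*b**2 + 8/3 to the basis.

S(f_1,h_3): lcm = a*b. S = -7/2*a + 15/16*b**3 + b + 7/2.
  leading term a: subtract (21/16)·h_3 from -7/2*a + 15/16*b**3 + b + 7/2 → 15/16*b**3 - 105/32*b**2 + b
  leading term b**3: no divisor's leading term divides it; move 15/16*b**3 to the remainder.
  leading term b**2: no divisor's leading term divides it; move -105/32*b**2 to the remainder.
  leading term b: no divisor's leading term divides it; move b to the remainder.
  remainder 15/16*b**3 - 105/32*b**2 + b ≠ 0; add h_4 = 15/16*b**3 - 105/32*b**2 + b to the basis.

The other S-polynomials (S(f_2,h_3), S(f_1,h_4), S(f_2,h_4), S(h_3,h_4)) all reduce to 0 modulo the current basis, so we have a Gröbner basis.
Inter-reduce: drop elements whose leading term is divisible by another's, tail-reduce, and make monic.
Reduced Gröbner basis: {a - 15/16*b**2 - 1, b**3 - 7/2*b**2 + 16/15*b}.
Label its elements g_1 = a - 15/16*b**2 - 1, g_2 = b**3 - 7/2*b**2 + 16/15*b.

Reduce p = -9*a + 135/16*b**2 + 9 modulo G:
  leading term a: subtract (-9)·g_1 from -9*a + 135/16*b**2 + 9 → 0
  normal form = 0.
Since the normal form is 0, p ∈ I.

Ideal membership is decidable via reduction modulo a Gröbner basis.

-9*a + 135/16*b**2 + 9 lies in I (it reduces to 0).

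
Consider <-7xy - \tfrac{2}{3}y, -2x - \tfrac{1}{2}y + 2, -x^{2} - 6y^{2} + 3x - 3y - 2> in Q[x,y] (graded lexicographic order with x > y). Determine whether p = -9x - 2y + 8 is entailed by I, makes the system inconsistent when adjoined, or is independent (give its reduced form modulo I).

First compute the reduced Gröbner basis of I by Buchberger's algorithm.
f_1 = -7xy - \tfrac{2}{3}y, LT = xy.
f_2 = -2x - \tfrac{1}{2}y + 2, LT = x.
f_3 = -x^{2} - 6y^{2} + 3x - 3y - 2, LT = x^{2}.

S(f_1,f_2): lcm = xy. S = -\tfrac{1}{4}y^{2} + \tfrac{23}{21}y.
  leading term y^{2}: no divisor's leading term divides it; move -\tfrac{1}{4}y^{2} to the remainder.
  leading term y: no divisor's leading term divides it; move \tfrac{23}{21}y to the remainder.
  remainder -\tfrac{1}{4}y^{2} + \tfrac{23}{21}y ≠ 0; add h_4 = -\tfrac{1}{4}y^{2} + \tfrac{23}{21}y to the basis.

S(f_1,f_3): lcm = x^{2}y. S = -6y^{3} + \tfrac{65}{21}xy - 3y^{2} - 2y.
  leading term y^{3}: subtract (24y)·h_4 from -6y^{3} + \tfrac{65}{21}xy - 3y^{2} - 2y → \tfrac{65}{21}xy - \tfrac{205}{7}y^{2} - 2y
  leading term xy: subtract (-\tfrac{65}{147})·f_1 from \tfrac{65}{21}xy - \tfrac{205}{7}y^{2} - 2y → -\tfrac{205}{7}y^{2} - \tfrac{1012}{441}y
  leading term y^{2}: subtract (\tfrac{820}{7})·h_4 from -\tfrac{205}{7}y^{2} - \tfrac{1012}{441}y → -\tfrac{57592}{441}y
  leading term y: no divisor's leading term divides it; move -\tfrac{57592}{441}y to the remainder.
  remainder -\tfrac{57592}{441}y ≠ 0; add h_5 = -\tfrac{57592}{441}y to the basis.

The other S-polynomials (S(f_2,f_3), S(f_1,h_4), S(f_2,h_4), S(f_3,h_4), S(f_1,h_5), S(f_2,h_5), S(f_3,h_5), S(h_4,h_5)) all reduce to 0 modulo the current basis, so we have a Gröbner basis.
Inter-reduce: drop elements whose leading term is divisible by another's, tail-reduce, and make monic.
Reduced Gröbner basis: {x - 1, y}.
Label its elements g_1 = x - 1, g_2 = y.

Reduce p = -9x - 2y + 8 modulo G:
  leading term x: subtract (-9)·g_1 from -9x - 2y + 8 → -2y - 1
  leading term y: subtract (-2)·g_2 from -2y - 1 → -1
  leading term 1: no divisor's leading term divides it; move -1 to the remainder.
  normal form = -1.
The normal form is nonzero, so p ∉ I. Since p minus its normal form lies in I, I + (p) = I + (r) where r = -1; decide whether this ideal is the whole ring.
Here r = -1 is a nonzero constant, hence a unit: 1 ∈ I + (p), the Gröbner basis of I + (p) is {1}, and the enlarged system has no common solution — adjoining p is inconsistent.

The remainder on division by a Gröbner basis is unique — it is the normal form.

Adjoining -9x - 2y + 8 makes the ideal the whole ring: the system is inconsistent.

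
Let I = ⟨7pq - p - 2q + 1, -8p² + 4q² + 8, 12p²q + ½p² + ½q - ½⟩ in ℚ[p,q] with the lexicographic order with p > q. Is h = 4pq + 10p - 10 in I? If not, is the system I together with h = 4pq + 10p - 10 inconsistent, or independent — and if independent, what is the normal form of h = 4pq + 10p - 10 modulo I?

First compute the reduced Gröbner basis of I by Buchberger's algorithm.
f_1 = 7pq - p - 2q + 1, LT = pq.
f_2 = -8p² + 4q² + 8, LT = p².
f_3 = 12p²q + ½p² + ½q - ½, LT = p²q.

S(f_1,f_2): lcm = p²q. S = -1/7p² - 2/7pq + 1/7p + ½q³ + q.
  leading term p²: subtract (1/56)·f_2 from -1/7p² - 2/7pq + 1/7p + ½q³ + q → -2/7pq + 1/7p + ½q³ - 1/14q² + q - 1/7
  leading term pq: subtract (-2/49)·f_1 from -2/7pq + 1/7p + ½q³ - 1/14q² + q - 1/7 → 5/49p + ½q³ - 1/14q² + 45/49q - 5/49
  leading term p: no divisor's leading term divides it; move 5/49p to the remainder.
  leading term q³: no divisor's leading term divides it; move ½q³ to the remainder.
  leading term q²: no divisor's leading term divides it; move -1/14q² to the remainder.
  leading term q: no divisor's leading term divides it; move 45/49q to the remainder.
  leading term 1: no divisor's leading term divides it; move -5/49 to the remainder.
  remainder 5/49p + ½q³ - 1/14q² + 45/49q - 5/49 ≠ 0; add k_4 = 5/49p + ½q³ - 1/14q² + 45/49q - 5/49 to the basis.

S(f_1,f_3): lcm = p²q. S = -31/168p² - 2/7pq + 1/7p - 1/24q + 1/24.
  leading term p²: subtract (31/1344)·f_2 from -31/168p² - 2/7pq + 1/7p - 1/24q + 1/24 → -2/7pq + 1/7p - 31/336q² - 1/24q - 1/7
  leading term pq: subtract (-2/49)·f_1 from -2/7pq + 1/7p - 31/336q² - 1/24q - 1/7 → 5/49p - 31/336q² - 145/1176q - 5/49
  leading term p: subtract (1)·k_4 from 5/49p - 31/336q² - 145/1176q - 5/49 → -½q³ - 1/48q² - 25/24q
  leading term q³: no divisor's leading term divides it; move -½q³ to the remainder.
  leading term q²: no divisor's leading term divides it; move -1/48q² to the remainder.
  leading term q: no divisor's leading term divides it; move -25/24q to the remainder.
  remainder -½q³ - 1/48q² - 25/24q ≠ 0; add k_5 = -½q³ - 1/48q² - 25/24q to the basis.

S(f_1,k_4): lcm = pq. S = -1/7p - 49/10q⁴ + 7/10q³ - 9q² + 5/7q + 1/7.
  leading term p: subtract (-7/5)·k_4 from -1/7p - 49/10q⁴ + 7/10q³ - 9q² + 5/7q + 1/7 → -49/10q⁴ + 7/5q³ - 91/10q² + 2q
  leading term q⁴: subtract (49/5q)·k_5 from -49/10q⁴ + 7/5q³ - 91/10q² + 2q → 77/48q³ + 133/120q² + 2q
  leading term q³: subtract (-77/24)·k_5 from 77/48q³ + 133/120q² + 2q → 5999/5760q² - 773/576q
  leading term q²: no divisor's leading term divides it; move 5999/5760q² to the remainder.
  leading term q: no divisor's leading term divides it; move -773/576q to the remainder.
  remainder 5999/5760q² - 773/576q ≠ 0; add k_6 = 5999/5760q² - 773/576q to the basis.

S(f_1,k_5): lcm = pq³. S = -31/168pq² - 25/12pq - 2/7q³ + 1/7q².
  leading term pq²: subtract (-31/1176q)·f_1 from -31/168pq² - 25/12pq - 2/7q³ + 1/7q² → -827/392pq - 2/7q³ + 53/588q² + 31/1176q
  leading term pq: subtract (-827/2744)·f_1 from -827/392pq - 2/7q³ + 53/588q² + 31/1176q → -827/2744p - 2/7q³ + 53/588q² - 4745/8232q + 827/2744
  leading term p: subtract (-827/280)·k_4 from -827/2744p - 2/7q³ + 53/588q² - 4745/8232q + 827/2744 → 667/560q³ - 29/240q² + 314/147q
  leading term q³: subtract (-667/280)·k_5 from 667/560q³ - 29/240q² + 314/147q → -2291/13440q² - 1083/3136q
  leading term q²: subtract (-6873/41993)·k_6 from -2291/13440q² - 1083/3136q → -569417/1007832q
  leading term q: no divisor's leading term divides it; move -569417/1007832q to the remainder.
  remainder -569417/1007832q ≠ 0; add k_7 = -569417/1007832q to the basis.

The other S-polynomials (S(f_2,f_3), S(f_2,k_4), S(f_3,k_4), S(f_2,k_5), S(f_3,k_5), S(k_4,k_5), S(f_1,k_6), S(f_2,k_6), S(f_3,k_6), S(k_4,k_6), S(k_5,k_6), S(f_1,k_7), S(f_2,k_7), S(f_3,k_7), S(k_4,k_7), S(k_5,k_7), S(k_6,k_7)) all reduce to 0 modulo the current basis, so we have a Gröbner basis.
Inter-reduce: drop elements whose leading term is divisible by another's, tail-reduce, and make monic.
Reduced Gröbner basis: {p - 1, q}.
Label its elements g_1 = p - 1, g_2 = q.

Reduce h = 4pq + 10p - 10 modulo G:
  leading term pq: subtract (4q)·g_1 from 4pq + 10p - 10 → 10p + 4q - 10
  leading term p: subtract (10)·g_1 from 10p + 4q - 10 → 4q
  leading term q: subtract (4)·g_2 from 4q → 0
  normal form = 0.
Since the normal form is 0, h ∈ I.

The remainder on division by a Gröbner basis is unique — it is the normal form.

4pq + 10p - 10 lies in I (it reduces to 0).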